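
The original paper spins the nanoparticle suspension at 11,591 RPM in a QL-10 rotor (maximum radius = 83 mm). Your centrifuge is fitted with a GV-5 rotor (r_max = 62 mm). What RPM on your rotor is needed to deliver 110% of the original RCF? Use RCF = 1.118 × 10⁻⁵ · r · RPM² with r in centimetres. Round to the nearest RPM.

Original rotor: r = 83 mm = 8.3 cm
RCF = 1.118 × 10⁻⁵ × r × N²
RCF_original = 1.118 × 10⁻⁵ × 8.3 × (11591)² = 1.118 × 10⁻⁵ × 8.3 × 134,351,281 ≈ 12,467 × g
Target RCF = 1.1 × 12,467 ≈ 13,713.7 × g
Your rotor: r = 62 mm = 6.2 cm
13,713.7 = 1.118 × 10⁻⁵ × 6.2 × N²
N² = 13,713.7 / (6.9316 × 10⁻⁵) = 197,843,211
N ≈ √197,843,211 ≈ 14,065.7

14066 RPM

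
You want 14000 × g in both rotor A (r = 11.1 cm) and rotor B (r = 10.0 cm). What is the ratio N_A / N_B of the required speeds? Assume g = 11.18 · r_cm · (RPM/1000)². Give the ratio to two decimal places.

0.95

At fixed RCF, N ∝ 1/√r, so N_A/N_B = √(r_B/r_A) = √(10.0/11.1) = √0.900901 = 0.9492.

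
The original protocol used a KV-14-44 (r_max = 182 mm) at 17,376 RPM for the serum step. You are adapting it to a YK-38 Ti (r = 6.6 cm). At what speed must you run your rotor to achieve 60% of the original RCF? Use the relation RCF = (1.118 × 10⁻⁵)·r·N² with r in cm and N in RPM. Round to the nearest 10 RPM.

22350 RPM

Original rotor: r = 182 mm = 18.2 cm
RCF_original = 1.118 × 10⁻⁵ × 18.2 × (17376)² = 1.118 × 10⁻⁵ × 18.2 × 301,925,376 ≈ 61,434.6 × g
Target RCF = 0.6 × 61,434.6 ≈ 36,860.8 × g
36,860.8 = 1.118 × 10⁻⁵ × 6.6 × N²
N² = 36,860.8 / (7.3788 × 10⁻⁵) = 499,550,062
N ≈ √499,550,062 ≈ 22,350.6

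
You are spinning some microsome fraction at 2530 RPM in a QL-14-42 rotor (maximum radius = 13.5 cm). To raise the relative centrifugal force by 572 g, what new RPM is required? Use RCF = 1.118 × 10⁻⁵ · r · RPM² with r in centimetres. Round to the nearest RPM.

N₂ ≈ 3192 RPM

Current RCF = 1.118 × 10⁻⁵ × 13.5 × (2530)² = 1.118 × 10⁻⁵ × 13.5 × 6,400,900 ≈ 966.1 × g
Target RCF = 966.1 + 572 = 1,538.1 × g
N² = 1,538.1 / (15.093 × 10⁻⁵) = 10,190,817
N ≈ √10,190,817 ≈ 3,192.3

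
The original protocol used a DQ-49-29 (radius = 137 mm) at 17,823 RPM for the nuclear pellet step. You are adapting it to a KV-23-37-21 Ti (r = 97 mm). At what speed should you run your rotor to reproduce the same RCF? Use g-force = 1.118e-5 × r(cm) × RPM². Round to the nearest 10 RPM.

≈ 21180 RPM

Original rotor: r = 137 mm = 13.7 cm
RCF = 1.118 × 10⁻⁵ × r × N²
RCF_original = 1.118 × 10⁻⁵ × 13.7 × (17823)² = 1.118 × 10⁻⁵ × 13.7 × 317,659,329 ≈ 48,654.6 × g
Your rotor: r = 97 mm = 9.7 cm
48,654.6 = 1.118 × 10⁻⁵ × 9.7 × N²
N² = 48,654.6 / (10.8446 × 10⁻⁵) = 448,652,786
N ≈ √448,652,786 ≈ 21,181.4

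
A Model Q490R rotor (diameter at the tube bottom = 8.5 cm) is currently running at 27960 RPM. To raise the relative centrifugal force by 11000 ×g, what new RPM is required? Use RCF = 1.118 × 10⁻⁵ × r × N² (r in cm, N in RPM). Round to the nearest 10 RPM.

31830 RPM

r = 8.5 / 2 = 4.25 cm
Current RCF = 1.118 × 10⁻⁵ × 4.25 × (27960)² = 1.118 × 10⁻⁵ × 4.25 × 781,761,600 ≈ 37,145.4 × g
Target RCF = 37,145.4 + 11,000 = 48,145.4 × g
N² = 48,145.4 / (4.7515 × 10⁻⁵) = 1,013,267,389
N ≈ √1,013,267,389 ≈ 31,831.9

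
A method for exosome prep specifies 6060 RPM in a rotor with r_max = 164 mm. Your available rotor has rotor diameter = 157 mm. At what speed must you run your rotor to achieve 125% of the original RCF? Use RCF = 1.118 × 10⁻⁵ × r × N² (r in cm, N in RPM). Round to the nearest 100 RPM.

Original rotor: r = 164 mm = 16.4 cm
RCF = 1.118 × 10⁻⁵ × r × N²
RCF_original = 1.118 × 10⁻⁵ × 16.4 × (6060)² = 1.118 × 10⁻⁵ × 16.4 × 36,723,600 ≈ 6,733.3 × g
Target RCF = 1.25 × 6,733.3 ≈ 8,416.6 × g
Your rotor: r = 157 mm / 2 = 78.5 mm = 7.85 cm
8,416.6 = 1.118 × 10⁻⁵ × 7.85 × N²
N² = 8,416.6 / (8.7763 × 10⁻⁵) = 95,901,462
N ≈ √95,901,462 ≈ 9,792.9

9800 RPM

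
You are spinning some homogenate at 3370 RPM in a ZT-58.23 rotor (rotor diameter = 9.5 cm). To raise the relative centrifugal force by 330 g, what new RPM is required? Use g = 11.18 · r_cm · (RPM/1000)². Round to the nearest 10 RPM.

4190 RPM

r = 9.5 / 2 = 4.75 cm
Current RCF = 11.18 × 4.75 × (3.37)² = 11.18 × 4.75 × 11.3569 ≈ 603.1 × g
Target RCF = 603.1 + 330 = 933.1 × g
(N/1000)² = 933.1 / 53.105 = 17.57085
N = 1000 × √17.57085 ≈ 4,191.8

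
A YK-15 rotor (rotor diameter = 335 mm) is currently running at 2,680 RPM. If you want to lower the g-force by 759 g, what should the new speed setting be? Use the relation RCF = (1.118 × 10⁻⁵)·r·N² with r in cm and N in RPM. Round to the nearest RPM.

r = 335 mm / 2 = 167.5 mm = 16.75 cm
Current RCF = 1.118 × 10⁻⁵ × 16.75 × (2680)² = 1.118 × 10⁻⁵ × 16.75 × 7,182,400 ≈ 1,345 × g
Target RCF = 1,345 − 759 = 586 × g
N² = 586 / (18.7265 × 10⁻⁵) = 3,129,255
N ≈ √3,129,255 ≈ 1,769.0

≈ 1769 RPM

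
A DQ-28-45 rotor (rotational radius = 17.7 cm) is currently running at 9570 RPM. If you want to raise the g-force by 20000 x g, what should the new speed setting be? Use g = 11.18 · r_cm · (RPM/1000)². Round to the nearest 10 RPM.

13880 RPM

Current RCF = 11.18 × 17.7 × (9.57)² = 11.18 × 17.7 × 91.5849 ≈ 18,123.4 × g
Target RCF = 18,123.4 + 20,000 = 38,123.4 × g
(N/1000)² = 38,123.4 / 197.886 = 192.6533
N = 1000 × √192.6533 ≈ 13,880.0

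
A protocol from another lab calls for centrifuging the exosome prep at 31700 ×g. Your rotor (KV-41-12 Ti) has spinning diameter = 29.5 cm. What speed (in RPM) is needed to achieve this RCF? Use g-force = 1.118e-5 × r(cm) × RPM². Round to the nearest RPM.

r = 29.5 / 2 = 14.75 cm
31,700 = 1.118 × 10⁻⁵ × 14.75 × N²
N² = 31,700 / (16.4905 × 10⁻⁵) = 192,231,891
N ≈ √192,231,891 ≈ 13,864.8

13865 RPM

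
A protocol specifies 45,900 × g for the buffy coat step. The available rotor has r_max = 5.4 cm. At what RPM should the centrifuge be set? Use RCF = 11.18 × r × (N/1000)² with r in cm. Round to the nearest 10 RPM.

RCF = 11.18 × r × (N/1000)²
45,900 = 11.18 × 5.4 × (N/1000)²
(N/1000)² = 45,900 / 60.372 = 760.2862
N = 1000 × √760.2862 ≈ 27,573.3

27570 RPM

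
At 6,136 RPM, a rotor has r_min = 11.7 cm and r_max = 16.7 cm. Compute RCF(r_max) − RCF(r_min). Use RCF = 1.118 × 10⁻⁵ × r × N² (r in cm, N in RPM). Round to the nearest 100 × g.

RCF_max = 1.118 × 10⁻⁵ × 16.7 × (6136)² = 1.118 × 10⁻⁵ × 16.7 × 37,650,496 ≈ 7,029.6 × g
RCF_min = 1.118 × 10⁻⁵ × 11.7 × (6136)² = 1.118 × 10⁻⁵ × 11.7 × 37,650,496 ≈ 4,924.9 × g
ΔRCF = 7,029.6 − 4,924.9 = 2,104.7

≈ 2100 x g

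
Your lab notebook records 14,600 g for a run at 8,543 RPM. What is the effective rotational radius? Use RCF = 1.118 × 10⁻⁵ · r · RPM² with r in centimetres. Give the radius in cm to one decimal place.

14600 = 1.118 × 10⁻⁵ × r × (8543)²
r = 14600 / (1.118 × 10⁻⁵ × 72,982,849) = 14600 / 815.9483 ≈ 17.893 cm

≈ 17.9 cm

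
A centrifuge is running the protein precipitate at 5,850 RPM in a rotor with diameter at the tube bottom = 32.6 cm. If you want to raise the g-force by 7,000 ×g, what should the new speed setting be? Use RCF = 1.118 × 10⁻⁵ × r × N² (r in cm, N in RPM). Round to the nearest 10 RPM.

≈ 8520 RPM

r = 32.6 / 2 = 16.3 cm
Current RCF = 1.118 × 10⁻⁵ × 16.3 × (5850)² = 1.118 × 10⁻⁵ × 16.3 × 34,222,500 ≈ 6,236.5 × g
Target RCF = 6,236.5 + 7,000 = 13,236.5 × g
N² = 13,236.5 / (18.2234 × 10⁻⁵) = 72,634,635
N ≈ √72,634,635 ≈ 8,522.6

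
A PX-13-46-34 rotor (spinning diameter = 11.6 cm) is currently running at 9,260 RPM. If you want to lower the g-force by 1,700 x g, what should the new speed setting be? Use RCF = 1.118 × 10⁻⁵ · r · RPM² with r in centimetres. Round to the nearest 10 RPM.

r = 11.6 / 2 = 5.8 cm
Current RCF = 1.118 × 10⁻⁵ × 5.8 × (9260)² = 1.118 × 10⁻⁵ × 5.8 × 85,747,600 ≈ 5,560.2 × g
Target RCF = 5,560.2 − 1,700 = 3,860.2 × g
N² = 3,860.2 / (6.4844 × 10⁻⁵) = 59,530,566
N ≈ √59,530,566 ≈ 7,715.6

N₂ ≈ 7720 RPM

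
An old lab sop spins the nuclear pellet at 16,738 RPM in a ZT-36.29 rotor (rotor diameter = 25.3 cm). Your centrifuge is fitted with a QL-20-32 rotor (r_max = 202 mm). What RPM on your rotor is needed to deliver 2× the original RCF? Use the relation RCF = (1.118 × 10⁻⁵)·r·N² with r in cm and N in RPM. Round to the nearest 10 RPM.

≈ 18730 RPM

Original rotor: r = 25.3 / 2 = 12.65 cm
RCF_original = 1.118 × 10⁻⁵ × 12.65 × (16738)² = 1.118 × 10⁻⁵ × 12.65 × 280,160,644 ≈ 39,622.3 × g
Target RCF = 2 × 39,622.3 ≈ 79,244.6 × g
Your rotor: r = 202 mm = 20.2 cm
79,244.6 = 1.118 × 10⁻⁵ × 20.2 × N²
N² = 79,244.6 / (22.5836 × 10⁻⁵) = 350,894,454
N ≈ √350,894,454 ≈ 18,732.2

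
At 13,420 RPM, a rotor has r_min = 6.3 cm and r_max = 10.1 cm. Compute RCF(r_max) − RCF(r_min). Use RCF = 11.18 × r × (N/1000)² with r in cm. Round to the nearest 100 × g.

RCF_max = 11.18 × 10.1 × (13.42)² = 11.18 × 10.1 × 180.0964 ≈ 20,336.1 × g
RCF_min = 11.18 × 6.3 × (13.42)² = 11.18 × 6.3 × 180.0964 ≈ 12,684.9 × g
ΔRCF = 20,336.1 − 12,684.9 = 7,651.2

ΔRCF ≈ 7700 ×g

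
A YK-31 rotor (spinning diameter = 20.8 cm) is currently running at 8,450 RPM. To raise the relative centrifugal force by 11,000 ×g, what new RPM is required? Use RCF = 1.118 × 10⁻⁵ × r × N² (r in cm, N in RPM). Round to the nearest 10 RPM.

12880 RPM

r = 20.8 / 2 = 10.4 cm
Current RCF = 1.118 × 10⁻⁵ × 10.4 × (8450)² = 1.118 × 10⁻⁵ × 10.4 × 71,402,500 ≈ 8,302.1 × g
Target RCF = 8,302.1 + 11,000 = 19,302.1 × g
N² = 19,302.1 / (11.6272 × 10⁻⁵) = 166,008,153
N ≈ √166,008,153 ≈ 12,884.4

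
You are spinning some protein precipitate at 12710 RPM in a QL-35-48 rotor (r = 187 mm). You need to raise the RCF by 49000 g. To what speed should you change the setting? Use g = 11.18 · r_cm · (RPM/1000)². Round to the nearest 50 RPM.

≈ 19900 RPM

r = 187 mm = 18.7 cm
Current RCF = 11.18 × 18.7 × (12.71)² = 11.18 × 18.7 × 161.5441 ≈ 33,773.4 × g
Target RCF = 33,773.4 + 49,000 = 82,773.4 × g
(N/1000)² = 82,773.4 / 209.066 = 395.9199
N = 1000 × √395.9199 ≈ 19,897.7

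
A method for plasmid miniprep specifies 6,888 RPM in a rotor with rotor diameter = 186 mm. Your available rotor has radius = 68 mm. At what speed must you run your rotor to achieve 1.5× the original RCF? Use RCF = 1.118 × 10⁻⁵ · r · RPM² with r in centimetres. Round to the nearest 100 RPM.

9900 RPM

Original rotor: r = 186 mm / 2 = 93 mm = 9.3 cm
RCF_original = 1.118 × 10⁻⁵ × 9.3 × (6888)² = 1.118 × 10⁻⁵ × 9.3 × 47,444,544 ≈ 4,933 × g
Target RCF = 1.5 × 4,933 ≈ 7,399.5 × g
Your rotor: r = 68 mm = 6.8 cm
7,399.5 = 1.118 × 10⁻⁵ × 6.8 × N²
N² = 7,399.5 / (7.6024 × 10⁻⁵) = 97,331,106
N ≈ √97,331,106 ≈ 9,865.7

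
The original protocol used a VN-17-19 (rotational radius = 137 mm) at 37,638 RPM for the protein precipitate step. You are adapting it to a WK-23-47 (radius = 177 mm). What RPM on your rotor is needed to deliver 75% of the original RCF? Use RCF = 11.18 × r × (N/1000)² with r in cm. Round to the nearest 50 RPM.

28700 RPM

Original rotor: r = 137 mm = 13.7 cm
RCF = 11.18 × r × (N/1000)²
RCF_original = 11.18 × 13.7 × (37.638)² = 11.18 × 13.7 × 1,416.619044 ≈ 216,977.9 × g
Target RCF = 0.75 × 216,977.9 ≈ 162,733.4 × g
Your rotor: r = 177 mm = 17.7 cm
162,733.4 = 11.18 × 17.7 × (N/1000)²
(N/1000)² = 162,733.4 / 197.886 = 822.3593
N = 1000 × √822.3593 ≈ 28,676.8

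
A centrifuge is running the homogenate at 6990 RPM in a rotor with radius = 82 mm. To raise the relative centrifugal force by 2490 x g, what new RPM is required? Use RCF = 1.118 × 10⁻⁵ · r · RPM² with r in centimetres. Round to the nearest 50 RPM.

N₂ ≈ 8700 RPM

r = 82 mm = 8.2 cm
Current RCF = 1.118 × 10⁻⁵ × 8.2 × (6990)² = 1.118 × 10⁻⁵ × 8.2 × 48,860,100 ≈ 4,479.3 × g
Target RCF = 4,479.3 + 2,490 = 6,969.3 × g
N² = 6,969.3 / (9.1676 × 10⁻⁵) = 76,020,987
N ≈ √76,020,987 ≈ 8,719.0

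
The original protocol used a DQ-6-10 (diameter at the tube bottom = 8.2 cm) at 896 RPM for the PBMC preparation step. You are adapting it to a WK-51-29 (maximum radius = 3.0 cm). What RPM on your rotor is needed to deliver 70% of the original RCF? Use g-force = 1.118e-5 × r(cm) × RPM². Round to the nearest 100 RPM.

≈ 900 RPM

Original rotor: r = 8.2 / 2 = 4.1 cm
RCF_original = 1.118 × 10⁻⁵ × 4.1 × (896)² = 1.118 × 10⁻⁵ × 4.1 × 802,816 ≈ 36.8 × g
Target RCF = 0.7 × 36.8 ≈ 25.8 × g
25.8 = 1.118 × 10⁻⁵ × 3 × N²
N² = 25.8 / (3.354 × 10⁻⁵) = 769,231
N ≈ √769,231 ≈ 877.1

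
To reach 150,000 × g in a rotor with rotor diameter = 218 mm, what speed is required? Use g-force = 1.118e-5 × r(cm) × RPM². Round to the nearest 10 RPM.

r = 218 mm / 2 = 109 mm = 10.9 cm
150,000 = 1.118 × 10⁻⁵ × 10.9 × N²
N² = 150,000 / (12.1862 × 10⁻⁵) = 1,230,900,527
N ≈ √1,230,900,527 ≈ 35,084.2

35080 RPM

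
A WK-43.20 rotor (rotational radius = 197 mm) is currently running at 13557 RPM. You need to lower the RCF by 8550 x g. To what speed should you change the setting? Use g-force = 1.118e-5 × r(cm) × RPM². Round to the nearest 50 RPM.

12050 RPM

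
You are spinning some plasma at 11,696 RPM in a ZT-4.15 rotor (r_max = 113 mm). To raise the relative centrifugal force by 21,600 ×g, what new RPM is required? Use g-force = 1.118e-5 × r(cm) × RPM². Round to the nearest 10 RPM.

N₂ ≈ 17540 RPM

r = 113 mm = 11.3 cm
Current RCF = 1.118 × 10⁻⁵ × 11.3 × (11696)² = 1.118 × 10⁻⁵ × 11.3 × 136,796,416 ≈ 17,282 × g
Target RCF = 17,282 + 21,600 = 38,882 × g
N² = 38,882 / (12.6334 × 10⁻⁵) = 307,771,463
N ≈ √307,771,463 ≈ 17,543.4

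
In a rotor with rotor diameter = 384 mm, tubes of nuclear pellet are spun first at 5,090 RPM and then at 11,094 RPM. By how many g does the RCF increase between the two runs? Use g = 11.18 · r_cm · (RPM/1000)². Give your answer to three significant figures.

20900 g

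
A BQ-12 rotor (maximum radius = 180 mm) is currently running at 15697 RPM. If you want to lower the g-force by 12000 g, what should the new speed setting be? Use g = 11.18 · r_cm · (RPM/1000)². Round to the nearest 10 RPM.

≈ 13670 RPM

r = 180 mm = 18.0 cm
Current RCF = 11.18 × 18 × (15.697)² = 11.18 × 18 × 246.395809 ≈ 49,584.7 × g
Target RCF = 49,584.7 − 12,000 = 37,584.7 × g
(N/1000)² = 37,584.7 / 201.24 = 186.7656
N = 1000 × √186.7656 ≈ 13,666.2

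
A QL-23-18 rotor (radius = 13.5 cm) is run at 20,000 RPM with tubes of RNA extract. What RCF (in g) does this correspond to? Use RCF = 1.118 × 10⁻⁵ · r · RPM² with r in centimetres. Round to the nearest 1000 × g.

RCF ≈ 60000 g

RCF = 1.118 × 10⁻⁵ × r × N²
RCF = 1.118 × 10⁻⁵ × 13.5 × (20000)² = 1.118 × 10⁻⁵ × 13.5 × 400,000,000 ≈ 60,372 × g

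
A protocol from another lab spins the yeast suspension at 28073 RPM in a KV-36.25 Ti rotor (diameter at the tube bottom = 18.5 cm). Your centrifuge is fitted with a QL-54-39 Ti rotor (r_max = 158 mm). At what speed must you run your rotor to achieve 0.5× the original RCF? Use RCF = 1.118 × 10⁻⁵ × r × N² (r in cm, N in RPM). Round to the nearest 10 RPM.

Original rotor: r = 18.5 / 2 = 9.25 cm
RCF_original = 1.118 × 10⁻⁵ × 9.25 × (28073)² = 1.118 × 10⁻⁵ × 9.25 × 788,093,329 ≈ 81,500.7 × g
Target RCF = 0.5 × 81,500.7 ≈ 40,750.3 × g
Your rotor: r = 158 mm = 15.8 cm
40,750.3 = 1.118 × 10⁻⁵ × 15.8 × N²
N² = 40,750.3 / (17.6644 × 10⁻⁵) = 230,691,674
N ≈ √230,691,674 ≈ 15,188.5

≈ 15190 RPM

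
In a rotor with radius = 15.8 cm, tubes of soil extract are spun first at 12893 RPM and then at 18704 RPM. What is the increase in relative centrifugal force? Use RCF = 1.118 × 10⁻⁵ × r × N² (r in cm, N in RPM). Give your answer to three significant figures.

RCF₁ = 1.118 × 10⁻⁵ × 15.8 × (12893)² = 1.118 × 10⁻⁵ × 15.8 × 166,229,449 ≈ 29,363.4 × g
RCF₂ = 1.118 × 10⁻⁵ × 15.8 × (18704)² = 1.118 × 10⁻⁵ × 15.8 × 349,839,616 ≈ 61,797.1 × g
Increase = 61,797.1 − 29,363.4 = 32,433.7

≈ 32400 x g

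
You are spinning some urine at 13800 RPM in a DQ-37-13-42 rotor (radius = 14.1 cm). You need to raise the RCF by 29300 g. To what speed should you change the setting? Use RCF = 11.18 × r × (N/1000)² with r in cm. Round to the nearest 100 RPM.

19400 RPM

Current RCF = 11.18 × 14.1 × (13.8)² = 11.18 × 14.1 × 190.44 ≈ 30,020.6 × g
Target RCF = 30,020.6 + 29,300 = 59,320.6 × g
(N/1000)² = 59,320.6 / 157.638 = 376.309
N = 1000 × √376.309 ≈ 19,398.7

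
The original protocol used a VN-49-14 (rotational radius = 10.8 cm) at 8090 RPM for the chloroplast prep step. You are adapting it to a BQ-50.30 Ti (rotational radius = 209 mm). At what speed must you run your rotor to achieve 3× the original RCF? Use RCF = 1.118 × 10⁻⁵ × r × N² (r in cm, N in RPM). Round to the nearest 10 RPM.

10070 RPM

RCF_original = 1.118 × 10⁻⁵ × 10.8 × (8090)² = 1.118 × 10⁻⁵ × 10.8 × 65,448,100 ≈ 7,902.5 × g
Target RCF = 3 × 7,902.5 ≈ 23,707.5 × g
Your rotor: r = 209 mm = 20.9 cm
23,707.5 = 1.118 × 10⁻⁵ × 20.9 × N²
N² = 23,707.5 / (23.3662 × 10⁻⁵) = 101,460,657
N ≈ √101,460,657 ≈ 10,072.8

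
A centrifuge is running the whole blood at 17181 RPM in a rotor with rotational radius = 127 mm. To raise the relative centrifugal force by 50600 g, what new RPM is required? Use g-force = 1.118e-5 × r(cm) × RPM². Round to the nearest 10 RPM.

r = 127 mm = 12.7 cm
Current RCF = 1.118 × 10⁻⁵ × 12.7 × (17181)² = 1.118 × 10⁻⁵ × 12.7 × 295,186,761 ≈ 41,912.4 × g
Target RCF = 41,912.4 + 50,600 = 92,512.4 × g
N² = 92,512.4 / (14.1986 × 10⁻⁵) = 651,560,013
N ≈ √651,560,013 ≈ 25,525.7

≈ 25530 RPM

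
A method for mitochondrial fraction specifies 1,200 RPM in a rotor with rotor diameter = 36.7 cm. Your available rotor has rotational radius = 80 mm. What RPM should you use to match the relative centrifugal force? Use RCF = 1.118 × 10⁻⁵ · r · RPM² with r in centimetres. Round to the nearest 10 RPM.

Original rotor: r = 36.7 / 2 = 18.35 cm
RCF_original = 1.118 × 10⁻⁵ × 18.35 × (1200)² = 1.118 × 10⁻⁵ × 18.35 × 1,440,000 ≈ 295.4 × g
Your rotor: r = 80 mm = 8.0 cm
295.4 = 1.118 × 10⁻⁵ × 8 × N²
N² = 295.4 / (8.944 × 10⁻⁵) = 3,302,773
N ≈ √3,302,773 ≈ 1,817.4

≈ 1820 RPM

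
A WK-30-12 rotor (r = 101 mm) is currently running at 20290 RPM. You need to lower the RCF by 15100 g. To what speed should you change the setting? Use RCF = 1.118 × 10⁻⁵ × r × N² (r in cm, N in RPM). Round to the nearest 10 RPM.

r = 101 mm = 10.1 cm
Current RCF = 1.118 × 10⁻⁵ × 10.1 × (20290)² = 1.118 × 10⁻⁵ × 10.1 × 411,684,100 ≈ 46,486.5 × g
Target RCF = 46,486.5 − 15,100 = 31,386.5 × g
N² = 31,386.5 / (11.2918 × 10⁻⁵) = 277,958,341
N ≈ √277,958,341 ≈ 16,672.1

≈ 16670 RPM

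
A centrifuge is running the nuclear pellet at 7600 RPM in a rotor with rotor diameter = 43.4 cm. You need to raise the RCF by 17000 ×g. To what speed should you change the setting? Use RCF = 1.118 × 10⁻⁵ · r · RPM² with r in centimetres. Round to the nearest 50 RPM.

r = 43.4 / 2 = 21.7 cm
Current RCF = 1.118 × 10⁻⁵ × 21.7 × (7600)² = 1.118 × 10⁻⁵ × 21.7 × 57,760,000 ≈ 14,012.9 × g
Target RCF = 14,012.9 + 17,000 = 31,012.9 × g
N² = 31,012.9 / (24.2606 × 10⁻⁵) = 127,832,370
N ≈ √127,832,370 ≈ 11,306.3

11300 RPM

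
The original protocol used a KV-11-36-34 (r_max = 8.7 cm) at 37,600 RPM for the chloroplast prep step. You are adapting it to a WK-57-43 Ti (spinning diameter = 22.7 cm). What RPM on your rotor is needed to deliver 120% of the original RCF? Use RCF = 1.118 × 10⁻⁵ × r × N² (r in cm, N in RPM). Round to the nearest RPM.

RCF_original = 1.118 × 10⁻⁵ × 8.7 × (37600)² = 1.118 × 10⁻⁵ × 8.7 × 1,413,760,000 ≈ 137,510.8 × g
Target RCF = 1.2 × 137,510.8 ≈ 165,013 × g
Your rotor: r = 22.7 / 2 = 11.35 cm
165,013 = 1.118 × 10⁻⁵ × 11.35 × N²
N² = 165,013 / (12.6893 × 10⁻⁵) = 1,300,410,582
N ≈ √1,300,410,582 ≈ 36,061.2

≈ 36061 RPM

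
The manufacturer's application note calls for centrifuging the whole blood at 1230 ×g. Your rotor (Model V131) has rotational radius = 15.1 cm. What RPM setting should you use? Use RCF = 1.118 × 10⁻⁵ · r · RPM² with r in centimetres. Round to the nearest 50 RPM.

1,230 = 1.118 × 10⁻⁵ × 15.1 × N²
N² = 1,230 / (16.8818 × 10⁻⁵) = 7,285,953
N ≈ √7,285,953 ≈ 2,699.3

≈ 2700 RPM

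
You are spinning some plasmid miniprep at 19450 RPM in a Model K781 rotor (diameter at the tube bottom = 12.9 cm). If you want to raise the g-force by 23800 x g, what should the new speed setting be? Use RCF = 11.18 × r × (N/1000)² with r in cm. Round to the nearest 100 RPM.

r = 12.9 / 2 = 6.45 cm
Current RCF = 11.18 × 6.45 × (19.45)² = 11.18 × 6.45 × 378.3025 ≈ 27,279.8 × g
Target RCF = 27,279.8 + 23,800 = 51,079.8 × g
(N/1000)² = 51,079.8 / 72.111 = 708.3496
N = 1000 × √708.3496 ≈ 26,614.8

26600 RPM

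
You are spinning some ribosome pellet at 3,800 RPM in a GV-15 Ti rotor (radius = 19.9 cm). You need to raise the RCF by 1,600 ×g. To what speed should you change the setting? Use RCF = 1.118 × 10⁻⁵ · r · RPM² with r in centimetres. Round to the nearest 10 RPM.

Current RCF = 1.118 × 10⁻⁵ × 19.9 × (3800)² = 1.118 × 10⁻⁵ × 19.9 × 14,440,000 ≈ 3,212.6 × g
Target RCF = 3,212.6 + 1,600 = 4,812.6 × g
N² = 4,812.6 / (22.2482 × 10⁻⁵) = 21,631,413
N ≈ √21,631,413 ≈ 4,651.0

N₂ ≈ 4650 RPM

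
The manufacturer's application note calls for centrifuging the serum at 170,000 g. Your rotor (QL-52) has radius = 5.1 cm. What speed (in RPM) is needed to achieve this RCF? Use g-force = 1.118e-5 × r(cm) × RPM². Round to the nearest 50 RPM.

170,000 = 1.118 × 10⁻⁵ × 5.1 × N²
N² = 170,000 / (5.7018 × 10⁻⁵) = 2,981,514,609
N ≈ √2,981,514,609 ≈ 54,603.2

N ≈ 54600 RPM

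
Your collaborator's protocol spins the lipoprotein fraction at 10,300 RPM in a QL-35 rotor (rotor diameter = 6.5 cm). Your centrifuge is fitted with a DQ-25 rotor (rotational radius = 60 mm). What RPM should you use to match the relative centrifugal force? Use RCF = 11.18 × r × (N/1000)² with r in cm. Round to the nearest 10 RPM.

7580 RPM

Original rotor: r = 6.5 / 2 = 3.25 cm
RCF = 11.18 × r × (N/1000)²
RCF_original = 11.18 × 3.25 × (10.3)² = 11.18 × 3.25 × 106.09 ≈ 3,854.8 × g
Your rotor: r = 60 mm = 6.0 cm
3,854.8 = 11.18 × 6 × (N/1000)²
(N/1000)² = 3,854.8 / 67.08 = 57.46571
N = 1000 × √57.46571 ≈ 7,580.6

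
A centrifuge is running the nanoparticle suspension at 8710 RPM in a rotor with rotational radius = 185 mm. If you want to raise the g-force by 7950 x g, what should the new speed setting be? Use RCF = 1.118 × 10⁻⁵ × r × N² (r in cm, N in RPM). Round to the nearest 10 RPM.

10690 RPM

r = 185 mm = 18.5 cm
Current RCF = 1.118 × 10⁻⁵ × 18.5 × (8710)² = 1.118 × 10⁻⁵ × 18.5 × 75,864,100 ≈ 15,691 × g
Target RCF = 15,691 + 7,950 = 23,641 × g
N² = 23,641 / (20.683 × 10⁻⁵) = 114,301,600
N ≈ √114,301,600 ≈ 10,691.2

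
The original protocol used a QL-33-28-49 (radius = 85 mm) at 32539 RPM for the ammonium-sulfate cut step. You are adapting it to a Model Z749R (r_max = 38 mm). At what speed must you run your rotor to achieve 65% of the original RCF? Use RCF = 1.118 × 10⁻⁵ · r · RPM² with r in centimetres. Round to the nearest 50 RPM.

39250 RPM

Original rotor: r = 85 mm = 8.5 cm
RCF_original = 1.118 × 10⁻⁵ × 8.5 × (32539)² = 1.118 × 10⁻⁵ × 8.5 × 1,058,786,521 ≈ 100,616.5 × g
Target RCF = 0.65 × 100,616.5 ≈ 65,400.7 × g
Your rotor: r = 38 mm = 3.8 cm
65,400.7 = 1.118 × 10⁻⁵ × 3.8 × N²
N² = 65,400.7 / (4.2484 × 10⁻⁵) = 1,539,419,546
N ≈ √1,539,419,546 ≈ 39,235.4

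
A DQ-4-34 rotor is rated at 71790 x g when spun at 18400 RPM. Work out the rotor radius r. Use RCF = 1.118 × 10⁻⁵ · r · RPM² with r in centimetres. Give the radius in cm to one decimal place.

RCF = 1.118 × 10⁻⁵ × r × N²
71790 = 1.118 × 10⁻⁵ × r × (18400)²
r = 71790 / (1.118 × 10⁻⁵ × 338,560,000) = 71790 / 3785.101 ≈ 18.966 cm

≈ 19.0 cm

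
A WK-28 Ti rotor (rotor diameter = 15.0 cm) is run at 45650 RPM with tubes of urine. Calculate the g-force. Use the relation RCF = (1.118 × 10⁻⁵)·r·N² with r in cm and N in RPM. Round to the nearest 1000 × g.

RCF ≈ 175000 g

r = 15.0 / 2 = 7.5 cm
RCF = 1.118 × 10⁻⁵ × r × N²
RCF = 1.118 × 10⁻⁵ × 7.5 × (45650)² = 1.118 × 10⁻⁵ × 7.5 × 2,083,922,500 ≈ 174,736.9 × g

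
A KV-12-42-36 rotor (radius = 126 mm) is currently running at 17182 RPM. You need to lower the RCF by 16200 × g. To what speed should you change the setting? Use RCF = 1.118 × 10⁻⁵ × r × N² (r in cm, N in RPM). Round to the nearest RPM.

13425 RPM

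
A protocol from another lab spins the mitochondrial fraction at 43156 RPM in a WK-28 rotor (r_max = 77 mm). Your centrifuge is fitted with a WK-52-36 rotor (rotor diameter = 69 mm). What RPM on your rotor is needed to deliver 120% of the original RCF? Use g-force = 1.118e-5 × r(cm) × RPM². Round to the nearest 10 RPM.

70630 RPM

Original rotor: r = 77 mm = 7.7 cm
RCF_original = 1.118 × 10⁻⁵ × 7.7 × (43156)² = 1.118 × 10⁻⁵ × 7.7 × 1,862,440,336 ≈ 160,330 × g
Target RCF = 1.2 × 160,330 ≈ 192,396 × g
Your rotor: r = 69 mm / 2 = 34.5 mm = 3.45 cm
192,396 = 1.118 × 10⁻⁵ × 3.45 × N²
N² = 192,396 / (3.8571 × 10⁻⁵) = 4,988,099,868
N ≈ √4,988,099,868 ≈ 70,626.5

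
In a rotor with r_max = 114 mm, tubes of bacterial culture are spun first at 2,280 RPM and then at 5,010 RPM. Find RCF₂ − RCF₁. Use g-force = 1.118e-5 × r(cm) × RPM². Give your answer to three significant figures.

2540 x g

r = 114 mm = 11.4 cm
RCF₁ = 1.118 × 10⁻⁵ × 11.4 × (2280)² = 1.118 × 10⁻⁵ × 11.4 × 5,198,400 ≈ 662.5 × g
RCF₂ = 1.118 × 10⁻⁵ × 11.4 × (5010)² = 1.118 × 10⁻⁵ × 11.4 × 25,100,100 ≈ 3,199.1 × g
Increase = 3,199.1 − 662.5 = 2,536.6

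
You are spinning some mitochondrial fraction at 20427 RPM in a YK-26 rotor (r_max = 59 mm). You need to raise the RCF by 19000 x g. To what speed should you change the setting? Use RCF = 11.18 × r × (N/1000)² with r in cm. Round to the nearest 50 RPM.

26550 RPM

r = 59 mm = 5.9 cm
Current RCF = 11.18 × 5.9 × (20.427)² = 11.18 × 5.9 × 417.262329 ≈ 27,523.5 × g
Target RCF = 27,523.5 + 19,000 = 46,523.5 × g
(N/1000)² = 46,523.5 / 65.962 = 705.3076
N = 1000 × √705.3076 ≈ 26,557.6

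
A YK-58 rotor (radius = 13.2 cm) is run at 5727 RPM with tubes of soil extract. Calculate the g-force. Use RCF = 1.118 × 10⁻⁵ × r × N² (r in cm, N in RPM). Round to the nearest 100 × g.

RCF = 1.118 × 10⁻⁵ × r × N²
RCF = 1.118 × 10⁻⁵ × 13.2 × (5727)² = 1.118 × 10⁻⁵ × 13.2 × 32,798,529 ≈ 4,840.3 × g

≈ 4800 g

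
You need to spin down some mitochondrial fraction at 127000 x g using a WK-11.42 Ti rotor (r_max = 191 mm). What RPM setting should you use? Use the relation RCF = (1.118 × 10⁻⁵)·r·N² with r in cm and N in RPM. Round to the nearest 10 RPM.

≈ 24390 RPM

r = 191 mm = 19.1 cm
RCF = 1.118 × 10⁻⁵ × r × N²
127,000 = 1.118 × 10⁻⁵ × 19.1 × N²
N² = 127,000 / (21.3538 × 10⁻⁵) = 594,741,919
N ≈ √594,741,919 ≈ 24,387.3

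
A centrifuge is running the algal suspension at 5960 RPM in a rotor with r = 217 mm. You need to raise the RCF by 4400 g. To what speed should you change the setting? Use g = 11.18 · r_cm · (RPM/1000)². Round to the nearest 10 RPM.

N₂ ≈ 7330 RPM

r = 217 mm = 21.7 cm
Current RCF = 11.18 × 21.7 × (5.96)² = 11.18 × 21.7 × 35.5216 ≈ 8,617.8 × g
Target RCF = 8,617.8 + 4,400 = 13,017.8 × g
(N/1000)² = 13,017.8 / 242.606 = 53.65819
N = 1000 × √53.65819 ≈ 7,325.2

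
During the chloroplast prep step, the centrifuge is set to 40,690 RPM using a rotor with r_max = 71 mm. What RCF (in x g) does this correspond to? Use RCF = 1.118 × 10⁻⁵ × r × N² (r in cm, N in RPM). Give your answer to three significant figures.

r = 71 mm = 7.1 cm
RCF = 1.118 × 10⁻⁵ × 7.1 × (40690)² = 1.118 × 10⁻⁵ × 7.1 × 1,655,676,100 ≈ 131,424.3 × g

131000 x g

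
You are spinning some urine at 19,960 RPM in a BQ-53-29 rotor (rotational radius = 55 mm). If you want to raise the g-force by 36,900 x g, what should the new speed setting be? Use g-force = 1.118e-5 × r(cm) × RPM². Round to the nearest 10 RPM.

≈ 31600 RPM

r = 55 mm = 5.5 cm
Current RCF = 1.118 × 10⁻⁵ × 5.5 × (19960)² = 1.118 × 10⁻⁵ × 5.5 × 398,401,600 ≈ 24,497.7 × g
Target RCF = 24,497.7 + 36,900 = 61,397.7 × g
N² = 61,397.7 / (6.149 × 10⁻⁵) = 998,498,943
N ≈ √998,498,943 ≈ 31,599.0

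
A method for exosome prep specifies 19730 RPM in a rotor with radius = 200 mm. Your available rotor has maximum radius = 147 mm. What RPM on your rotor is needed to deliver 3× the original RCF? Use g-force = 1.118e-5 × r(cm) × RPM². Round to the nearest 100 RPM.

≈ 39900 RPM

Original rotor: r = 200 mm = 20.0 cm
RCF = 1.118 × 10⁻⁵ × r × N²
RCF_original = 1.118 × 10⁻⁵ × 20 × (19730)² = 1.118 × 10⁻⁵ × 20 × 389,272,900 ≈ 87,041.4 × g
Target RCF = 3 × 87,041.4 ≈ 261,124.2 × g
Your rotor: r = 147 mm = 14.7 cm
261,124.2 = 1.118 × 10⁻⁵ × 14.7 × N²
N² = 261,124.2 / (16.4346 × 10⁻⁵) = 1,588,868,606
N ≈ √1,588,868,606 ≈ 39,860.6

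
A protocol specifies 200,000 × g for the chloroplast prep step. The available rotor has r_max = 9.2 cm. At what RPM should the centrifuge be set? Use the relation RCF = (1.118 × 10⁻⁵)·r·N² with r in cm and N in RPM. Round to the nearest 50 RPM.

44100 RPM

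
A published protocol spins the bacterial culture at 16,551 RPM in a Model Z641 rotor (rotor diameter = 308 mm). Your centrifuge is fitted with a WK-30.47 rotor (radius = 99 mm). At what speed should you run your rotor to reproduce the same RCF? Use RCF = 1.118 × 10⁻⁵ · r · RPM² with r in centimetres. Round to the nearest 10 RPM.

≈ 20640 RPM

Original rotor: r = 308 mm / 2 = 154 mm = 15.4 cm
RCF = 1.118 × 10⁻⁵ × r × N²
RCF_original = 1.118 × 10⁻⁵ × 15.4 × (16551)² = 1.118 × 10⁻⁵ × 15.4 × 273,935,601 ≈ 47,164 × g
Your rotor: r = 99 mm = 9.9 cm
47,164 = 1.118 × 10⁻⁵ × 9.9 × N²
N² = 47,164 / (11.0682 × 10⁻⁵) = 426,121,682
N ≈ √426,121,682 ≈ 20,642.7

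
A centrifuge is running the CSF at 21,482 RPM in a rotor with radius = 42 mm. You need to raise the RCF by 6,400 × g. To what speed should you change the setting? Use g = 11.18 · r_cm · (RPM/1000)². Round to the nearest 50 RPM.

24450 RPM

r = 42 mm = 4.2 cm
Current RCF = 11.18 × 4.2 × (21.482)² = 11.18 × 4.2 × 461.476324 ≈ 21,669.1 × g
Target RCF = 21,669.1 + 6,400 = 28,069.1 × g
(N/1000)² = 28,069.1 / 46.956 = 597.7745
N = 1000 × √597.7745 ≈ 24,449.4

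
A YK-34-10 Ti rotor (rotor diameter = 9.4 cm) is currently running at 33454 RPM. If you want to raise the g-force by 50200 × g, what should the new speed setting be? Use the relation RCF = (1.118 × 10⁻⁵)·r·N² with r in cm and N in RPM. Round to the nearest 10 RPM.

r = 9.4 / 2 = 4.7 cm
Current RCF = 1.118 × 10⁻⁵ × 4.7 × (33454)² = 1.118 × 10⁻⁵ × 4.7 × 1,119,170,116 ≈ 58,807.9 × g
Target RCF = 58,807.9 + 50,200 = 109,007.9 × g
N² = 109,007.9 / (5.2546 × 10⁻⁵) = 2,074,523,275
N ≈ √2,074,523,275 ≈ 45,546.9

45550 RPM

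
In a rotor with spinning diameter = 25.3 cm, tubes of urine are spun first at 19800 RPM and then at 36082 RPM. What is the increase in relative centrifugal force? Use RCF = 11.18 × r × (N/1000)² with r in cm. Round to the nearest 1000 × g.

r = 25.3 / 2 = 12.65 cm
RCF₁ = 11.18 × 12.65 × (19.8)² = 11.18 × 12.65 × 392.04 ≈ 55,445 × g
RCF₂ = 11.18 × 12.65 × (36.082)² = 11.18 × 12.65 × 1,301.910724 ≈ 184,125.3 × g
Increase = 184,125.3 − 55,445 = 128,680.3

129000 x g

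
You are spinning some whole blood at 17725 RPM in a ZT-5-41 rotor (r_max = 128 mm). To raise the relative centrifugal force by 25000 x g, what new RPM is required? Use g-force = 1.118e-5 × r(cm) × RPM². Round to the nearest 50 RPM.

r = 128 mm = 12.8 cm
Current RCF = 1.118 × 10⁻⁵ × 12.8 × (17725)² = 1.118 × 10⁻⁵ × 12.8 × 314,175,625 ≈ 44,959.8 × g
Target RCF = 44,959.8 + 25,000 = 69,959.8 × g
N² = 69,959.8 / (14.3104 × 10⁻⁵) = 488,873,826
N ≈ √488,873,826 ≈ 22,110.5

≈ 22100 RPM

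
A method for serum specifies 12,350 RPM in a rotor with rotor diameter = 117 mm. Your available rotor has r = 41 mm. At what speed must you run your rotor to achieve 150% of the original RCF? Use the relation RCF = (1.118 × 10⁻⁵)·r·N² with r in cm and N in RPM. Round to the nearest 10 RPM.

Original rotor: r = 117 mm / 2 = 58.5 mm = 5.85 cm
RCF = 1.118 × 10⁻⁵ × r × N²
RCF_original = 1.118 × 10⁻⁵ × 5.85 × (12350)² = 1.118 × 10⁻⁵ × 5.85 × 152,522,500 ≈ 9,975.4 × g
Target RCF = 1.5 × 9,975.4 ≈ 14,963.1 × g
Your rotor: r = 41 mm = 4.1 cm
14,963.1 = 1.118 × 10⁻⁵ × 4.1 × N²
N² = 14,963.1 / (4.5838 × 10⁻⁵) = 326,434,399
N ≈ √326,434,399 ≈ 18,067.5

18070 RPM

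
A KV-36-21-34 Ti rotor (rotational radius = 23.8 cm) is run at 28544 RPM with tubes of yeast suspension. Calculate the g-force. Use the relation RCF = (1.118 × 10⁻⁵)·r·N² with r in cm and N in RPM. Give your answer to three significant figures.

217000 × g

RCF = 1.118 × 10⁻⁵ × 23.8 × (28544)² = 1.118 × 10⁻⁵ × 23.8 × 814,759,936 ≈ 216,794.6 × g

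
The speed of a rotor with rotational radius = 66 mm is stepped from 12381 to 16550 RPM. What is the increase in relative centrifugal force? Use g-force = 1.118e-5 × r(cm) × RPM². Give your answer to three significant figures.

8900 ×g

r = 66 mm = 6.6 cm
RCF₁ = 1.118 × 10⁻⁵ × 6.6 × (12381)² = 1.118 × 10⁻⁵ × 6.6 × 153,289,161 ≈ 11,310.9 × g
RCF₂ = 1.118 × 10⁻⁵ × 6.6 × (16550)² = 1.118 × 10⁻⁵ × 6.6 × 273,902,500 ≈ 20,210.7 × g
Increase = 20,210.7 − 11,310.9 = 8,899.8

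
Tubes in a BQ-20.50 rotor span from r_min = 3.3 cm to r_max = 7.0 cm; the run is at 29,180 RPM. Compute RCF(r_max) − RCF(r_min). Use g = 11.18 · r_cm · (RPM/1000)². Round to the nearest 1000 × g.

ΔRCF = 11.18 × (r_max − r_min) × (N/1000)² = 11.18 × 3.7 × 851.4724 ≈ 35,222

ΔRCF ≈ 35000 × g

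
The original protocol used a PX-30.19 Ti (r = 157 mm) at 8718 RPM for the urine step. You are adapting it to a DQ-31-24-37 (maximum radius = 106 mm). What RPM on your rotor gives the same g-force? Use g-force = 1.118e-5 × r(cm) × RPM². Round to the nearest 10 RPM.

Original rotor: r = 157 mm = 15.7 cm
RCF_original = 1.118 × 10⁻⁵ × 15.7 × (8718)² = 1.118 × 10⁻⁵ × 15.7 × 76,003,524 ≈ 13,340.6 × g
Your rotor: r = 106 mm = 10.6 cm
13,340.6 = 1.118 × 10⁻⁵ × 10.6 × N²
N² = 13,340.6 / (11.8508 × 10⁻⁵) = 112,571,303
N ≈ √112,571,303 ≈ 10,610.0

≈ 10610 RPM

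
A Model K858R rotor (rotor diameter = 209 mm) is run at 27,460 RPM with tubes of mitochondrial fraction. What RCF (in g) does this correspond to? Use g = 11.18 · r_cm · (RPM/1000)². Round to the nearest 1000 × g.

r = 209 mm / 2 = 104.5 mm = 10.45 cm
RCF = 11.18 × r × (N/1000)²
RCF = 11.18 × 10.45 × (27.46)² = 11.18 × 10.45 × 754.0516 ≈ 88,096.6 × g

≈ 88000 g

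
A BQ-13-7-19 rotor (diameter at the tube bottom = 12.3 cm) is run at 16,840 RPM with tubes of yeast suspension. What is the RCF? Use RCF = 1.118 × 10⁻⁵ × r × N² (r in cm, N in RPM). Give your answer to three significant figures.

19500 g

r = 12.3 / 2 = 6.15 cm
RCF = 1.118 × 10⁻⁵ × 6.15 × (16840)² = 1.118 × 10⁻⁵ × 6.15 × 283,585,600 ≈ 19,498.5 × g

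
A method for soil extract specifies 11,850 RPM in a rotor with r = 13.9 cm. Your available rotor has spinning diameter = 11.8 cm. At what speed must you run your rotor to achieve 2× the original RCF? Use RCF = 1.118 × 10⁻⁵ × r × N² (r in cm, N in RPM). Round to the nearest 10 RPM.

RCF_original = 1.118 × 10⁻⁵ × 13.9 × (11850)² = 1.118 × 10⁻⁵ × 13.9 × 140,422,500 ≈ 21,821.9 × g
Target RCF = 2 × 21,821.9 ≈ 43,643.8 × g
Your rotor: r = 11.8 / 2 = 5.9 cm
43,643.8 = 1.118 × 10⁻⁵ × 5.9 × N²
N² = 43,643.8 / (6.5962 × 10⁻⁵) = 661,650,647
N ≈ √661,650,647 ≈ 25,722.6

≈ 25720 RPM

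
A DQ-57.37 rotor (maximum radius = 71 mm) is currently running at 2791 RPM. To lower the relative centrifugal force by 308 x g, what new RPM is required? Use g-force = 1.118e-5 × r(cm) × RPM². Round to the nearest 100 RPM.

≈ 2000 RPM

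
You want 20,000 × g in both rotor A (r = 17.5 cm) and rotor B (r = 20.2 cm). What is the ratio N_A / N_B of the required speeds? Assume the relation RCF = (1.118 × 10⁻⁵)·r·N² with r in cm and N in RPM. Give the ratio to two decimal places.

1.07

At fixed RCF, N ∝ 1/√r, so N_A/N_B = √(r_B/r_A) = √(20.2/17.5) = √1.154286 = 1.0744.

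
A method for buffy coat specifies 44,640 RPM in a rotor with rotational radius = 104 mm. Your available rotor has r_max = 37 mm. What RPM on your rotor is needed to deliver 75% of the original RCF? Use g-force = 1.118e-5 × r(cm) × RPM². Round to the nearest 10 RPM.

≈ 64810 RPM

Original rotor: r = 104 mm = 10.4 cm
RCF = 1.118 × 10⁻⁵ × r × N²
RCF_original = 1.118 × 10⁻⁵ × 10.4 × (44640)² = 1.118 × 10⁻⁵ × 10.4 × 1,992,729,600 ≈ 231,698.7 × g
Target RCF = 0.75 × 231,698.7 ≈ 173,774 × g
Your rotor: r = 37 mm = 3.7 cm
173,774 = 1.118 × 10⁻⁵ × 3.7 × N²
N² = 173,774 / (4.1366 × 10⁻⁵) = 4,200,889,619
N ≈ √4,200,889,619 ≈ 64,814.3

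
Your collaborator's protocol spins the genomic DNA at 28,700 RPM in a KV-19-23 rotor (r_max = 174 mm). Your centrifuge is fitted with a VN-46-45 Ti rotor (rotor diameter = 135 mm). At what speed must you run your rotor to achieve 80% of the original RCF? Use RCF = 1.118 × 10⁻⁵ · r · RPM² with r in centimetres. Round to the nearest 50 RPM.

≈ 41200 RPM

Original rotor: r = 174 mm = 17.4 cm
RCF_original = 1.118 × 10⁻⁵ × 17.4 × (28700)² = 1.118 × 10⁻⁵ × 17.4 × 823,690,000 ≈ 160,234.1 × g
Target RCF = 0.8 × 160,234.1 ≈ 128,187.3 × g
Your rotor: r = 135 mm / 2 = 67.5 mm = 6.75 cm
128,187.3 = 1.118 × 10⁻⁵ × 6.75 × N²
N² = 128,187.3 / (7.5465 × 10⁻⁵) = 1,698,632,479
N ≈ √1,698,632,479 ≈ 41,214.5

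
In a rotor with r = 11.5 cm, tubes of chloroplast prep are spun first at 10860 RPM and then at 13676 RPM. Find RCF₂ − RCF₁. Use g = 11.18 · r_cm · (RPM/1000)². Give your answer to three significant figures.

8880 × g

RCF₁ = 11.18 × 11.5 × (10.86)² = 11.18 × 11.5 × 117.9396 ≈ 15,163.5 × g
RCF₂ = 11.18 × 11.5 × (13.676)² = 11.18 × 11.5 × 187.032976 ≈ 24,046.8 × g
Increase = 24,046.8 − 15,163.5 = 8,883.3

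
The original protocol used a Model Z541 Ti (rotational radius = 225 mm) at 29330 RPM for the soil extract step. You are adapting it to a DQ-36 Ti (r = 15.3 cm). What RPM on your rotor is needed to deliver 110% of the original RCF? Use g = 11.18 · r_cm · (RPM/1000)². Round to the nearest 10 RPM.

≈ 37300 RPM

Original rotor: r = 225 mm = 22.5 cm
RCF = 11.18 × r × (N/1000)²
RCF_original = 11.18 × 22.5 × (29.33)² = 11.18 × 22.5 × 860.2489 ≈ 216,395.6 × g
Target RCF = 1.1 × 216,395.6 ≈ 238,035.2 × g
238,035.2 = 11.18 × 15.3 × (N/1000)²
(N/1000)² = 238,035.2 / 171.054 = 1391.579
N = 1000 × √1391.579 ≈ 37,303.9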